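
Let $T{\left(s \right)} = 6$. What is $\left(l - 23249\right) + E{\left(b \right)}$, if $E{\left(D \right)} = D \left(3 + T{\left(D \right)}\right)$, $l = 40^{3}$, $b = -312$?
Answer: $37943$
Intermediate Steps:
$l = 64000$
$E{\left(D \right)} = 9 D$ ($E{\left(D \right)} = D \left(3 + 6\right) = D 9 = 9 D$)
$\left(l - 23249\right) + E{\left(b \right)} = \left(64000 - 23249\right) + 9 \left(-312\right) = 40751 - 2808 = 37943$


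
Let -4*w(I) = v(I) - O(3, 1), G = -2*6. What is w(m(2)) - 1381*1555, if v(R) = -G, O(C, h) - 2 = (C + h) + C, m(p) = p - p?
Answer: -8589823/4 ≈ -2.1475e+6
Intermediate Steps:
G = -12
m(p) = 0
O(C, h) = 2 + h + 2*C (O(C, h) = 2 + ((C + h) + C) = 2 + (h + 2*C) = 2 + h + 2*C)
v(R) = 12 (v(R) = -1*(-12) = 12)
w(I) = -¾ (w(I) = -(12 - (2 + 1 + 2*3))/4 = -(12 - (2 + 1 + 6))/4 = -(12 - 1*9)/4 = -(12 - 9)/4 = -¼*3 = -¾)
w(m(2)) - 1381*1555 = -¾ - 1381*1555 = -¾ - 2147455 = -8589823/4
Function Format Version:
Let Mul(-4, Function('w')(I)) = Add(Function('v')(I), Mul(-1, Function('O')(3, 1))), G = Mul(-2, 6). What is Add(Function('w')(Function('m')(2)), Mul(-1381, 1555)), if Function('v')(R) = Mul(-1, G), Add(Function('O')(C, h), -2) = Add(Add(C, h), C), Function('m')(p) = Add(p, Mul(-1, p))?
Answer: Rational(-8589823, 4) ≈ -2.1475e+6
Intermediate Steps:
G = -12
Function('m')(p) = 0
Function('O')(C, h) = Add(2, h, Mul(2, C)) (Function('O')(C, h) = Add(2, Add(Add(C, h), C)) = Add(2, Add(h, Mul(2, C))) = Add(2, h, Mul(2, C)))
Function('v')(R) = 12 (Function('v')(R) = Mul(-1, -12) = 12)
Function('w')(I) = Rational(-3, 4) (Function('w')(I) = Mul(Rational(-1, 4), Add(12, Mul(-1, Add(2, 1, Mul(2, 3))))) = Mul(Rational(-1, 4), Add(12, Mul(-1, Add(2, 1, 6)))) = Mul(Rational(-1, 4), Add(12, Mul(-1, 9))) = Mul(Rational(-1, 4), Add(12, -9)) = Mul(Rational(-1, 4), 3) = Rational(-3, 4))
Add(Function('w')(Function('m')(2)), Mul(-1381, 1555)) = Add(Rational(-3, 4), Mul(-1381, 1555)) = Add(Rational(-3, 4), -2147455) = Rational(-8589823, 4)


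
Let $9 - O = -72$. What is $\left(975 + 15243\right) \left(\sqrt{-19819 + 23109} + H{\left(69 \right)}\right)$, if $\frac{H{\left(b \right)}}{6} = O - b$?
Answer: $1167696 + 16218 \sqrt{3290} \approx 2.0979 \cdot 10^{6}$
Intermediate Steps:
$O = 81$ ($O = 9 - -72 = 9 + 72 = 81$)
$H{\left(b \right)} = 486 - 6 b$ ($H{\left(b \right)} = 6 \left(81 - b\right) = 486 - 6 b$)
$\left(975 + 15243\right) \left(\sqrt{-19819 + 23109} + H{\left(69 \right)}\right) = \left(975 + 15243\right) \left(\sqrt{-19819 + 23109} + \left(486 - 414\right)\right) = 16218 \left(\sqrt{3290} + \left(486 - 414\right)\right) = 16218 \left(\sqrt{3290} + 72\right) = 16218 \left(72 + \sqrt{3290}\right) = 1167696 + 16218 \sqrt{3290}$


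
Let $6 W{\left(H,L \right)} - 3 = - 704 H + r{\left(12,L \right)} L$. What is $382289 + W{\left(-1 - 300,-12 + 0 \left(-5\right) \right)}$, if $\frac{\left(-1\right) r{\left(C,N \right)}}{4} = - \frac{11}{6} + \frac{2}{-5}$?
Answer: $\frac{12527669}{30} \approx 4.1759 \cdot 10^{5}$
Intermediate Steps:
$r{\left(C,N \right)} = \frac{134}{15}$ ($r{\left(C,N \right)} = - 4 \left(- \frac{11}{6} + \frac{2}{-5}\right) = - 4 \left(\left(-11\right) \frac{1}{6} + 2 \left(- \frac{1}{5}\right)\right) = - 4 \left(- \frac{11}{6} - \frac{2}{5}\right) = \left(-4\right) \left(- \frac{67}{30}\right) = \frac{134}{15}$)
$W{\left(H,L \right)} = \frac{1}{2} - \frac{352 H}{3} + \frac{67 L}{45}$ ($W{\left(H,L \right)} = \frac{1}{2} + \frac{- 704 H + \frac{134 L}{15}}{6} = \frac{1}{2} - \left(- \frac{67 L}{45} + \frac{352 H}{3}\right) = \frac{1}{2} - \frac{352 H}{3} + \frac{67 L}{45}$)
$382289 + W{\left(-1 - 300,-12 + 0 \left(-5\right) \right)} = 382289 + \left(\frac{1}{2} - \frac{352 \left(-1 - 300\right)}{3} + \frac{67 \left(-12 + 0 \left(-5\right)\right)}{45}\right) = 382289 + \left(\frac{1}{2} - \frac{352 \left(-1 - 300\right)}{3} + \frac{67 \left(-12 + 0\right)}{45}\right) = 382289 + \left(\frac{1}{2} - - \frac{105952}{3} + \frac{67}{45} \left(-12\right)\right) = 382289 + \left(\frac{1}{2} + \frac{105952}{3} - \frac{268}{15}\right) = 382289 + \frac{1058999}{30} = \frac{12527669}{30}$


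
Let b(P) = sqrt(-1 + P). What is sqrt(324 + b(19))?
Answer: sqrt(324 + 3*sqrt(2)) ≈ 18.117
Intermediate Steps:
sqrt(324 + b(19)) = sqrt(324 + sqrt(-1 + 19)) = sqrt(324 + sqrt(18)) = sqrt(324 + 3*sqrt(2))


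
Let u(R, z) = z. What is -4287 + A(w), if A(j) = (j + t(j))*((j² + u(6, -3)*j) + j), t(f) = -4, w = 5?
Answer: -4272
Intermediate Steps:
A(j) = (-4 + j)*(j² - 2*j) (A(j) = (j - 4)*((j² - 3*j) + j) = (-4 + j)*(j² - 2*j))
-4287 + A(w) = -4287 + 5*(8 + 5² - 6*5) = -4287 + 5*(8 + 25 - 30) = -4287 + 5*3 = -4287 + 15 = -4272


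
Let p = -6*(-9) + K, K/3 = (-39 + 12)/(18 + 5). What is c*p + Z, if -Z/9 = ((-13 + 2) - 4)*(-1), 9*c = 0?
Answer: -135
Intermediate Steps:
c = 0 (c = (⅑)*0 = 0)
Z = -135 (Z = -9*((-13 + 2) - 4)*(-1) = -9*(-11 - 4)*(-1) = -(-135)*(-1) = -9*15 = -135)
K = -81/23 (K = 3*((-39 + 12)/(18 + 5)) = 3*(-27/23) = -81/23 ≈ -3.5217)
p = 1161/23 (p = -6*(-9) - 81/23 = 54 - 81/23 = 1161/23 ≈ 50.478)
c*p + Z = 0*(1161/23) - 135 = 0 - 135 = -135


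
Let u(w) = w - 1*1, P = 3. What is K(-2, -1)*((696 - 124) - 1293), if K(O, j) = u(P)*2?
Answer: -2884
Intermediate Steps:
u(w) = -1 + w (u(w) = w - 1 = -1 + w)
K(O, j) = 4 (K(O, j) = (-1 + 3)*2 = 2*2 = 4)
K(-2, -1)*((696 - 124) - 1293) = 4*((696 - 124) - 1293) = 4*(572 - 1293) = 4*(-721) = -2884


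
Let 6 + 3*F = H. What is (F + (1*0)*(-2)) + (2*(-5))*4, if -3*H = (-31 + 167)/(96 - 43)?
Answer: -20170/477 ≈ -42.285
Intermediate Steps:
H = -136/159 (H = -(-31 + 167)/(3*(96 - 43)) = -136/(3*53) = -⅓*136/53 = -136/159 ≈ -0.85535)
F = -1090/477 (F = -2 + (⅓)*(-136/159) = -2 - 136/477 = -1090/477 ≈ -2.2851)
(F + (1*0)*(-2)) + (2*(-5))*4 = (-1090/477 + (1*0)*(-2)) + (2*(-5))*4 = (-1090/477 + 0*(-2)) - 10*4 = (-1090/477 + 0) - 40 = -1090/477 - 40 = -20170/477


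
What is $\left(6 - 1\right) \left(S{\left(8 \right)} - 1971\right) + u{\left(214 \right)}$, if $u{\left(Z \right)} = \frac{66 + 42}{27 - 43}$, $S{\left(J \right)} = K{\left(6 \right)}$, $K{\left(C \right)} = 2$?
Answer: $- \frac{39407}{4} \approx -9851.8$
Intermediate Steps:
$S{\left(J \right)} = 2$
$u{\left(Z \right)} = - \frac{27}{4}$ ($u{\left(Z \right)} = \frac{108}{-16} = 108 \left(- \frac{1}{16}\right) = - \frac{27}{4}$)
$\left(6 - 1\right) \left(S{\left(8 \right)} - 1971\right) + u{\left(214 \right)} = \left(6 - 1\right) \left(2 - 1971\right) - \frac{27}{4} = 5 \left(2 - 1971\right) - \frac{27}{4} = 5 \left(-1969\right) - \frac{27}{4} = -9845 - \frac{27}{4} = - \frac{39407}{4}$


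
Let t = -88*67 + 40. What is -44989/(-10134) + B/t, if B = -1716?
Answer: 11701897/2472696 ≈ 4.7324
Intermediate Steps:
t = -5856 (t = -5896 + 40 = -5856)
-44989/(-10134) + B/t = -44989/(-10134) - 1716/(-5856) = -44989*(-1/10134) - 1716*(-1/5856) = 44989/10134 + 143/488 = 11701897/2472696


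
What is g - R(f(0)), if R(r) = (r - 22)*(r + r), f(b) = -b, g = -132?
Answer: -132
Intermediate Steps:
R(r) = 2*r*(-22 + r) (R(r) = (-22 + r)*(2*r) = 2*r*(-22 + r))
g - R(f(0)) = -132 - 2*(-1*0)*(-22 - 1*0) = -132 - 2*0*(-22 + 0) = -132 - 2*0*(-22) = -132 - 1*0 = -132 + 0 = -132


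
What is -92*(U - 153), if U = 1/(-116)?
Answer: 408227/29 ≈ 14077.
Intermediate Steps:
U = -1/116 ≈ -0.0086207
-92*(U - 153) = -92*(-1/116 - 153) = -92*(-17749/116) = 408227/29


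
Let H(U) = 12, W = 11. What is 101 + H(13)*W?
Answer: 233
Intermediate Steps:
101 + H(13)*W = 101 + 12*11 = 101 + 132 = 233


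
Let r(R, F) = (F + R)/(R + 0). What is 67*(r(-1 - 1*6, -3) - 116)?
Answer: -53734/7 ≈ -7676.3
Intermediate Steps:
r(R, F) = (F + R)/R
67*(r(-1 - 1*6, -3) - 116) = 67*((-3 + (-1 - 1*6))/(-1 - 1*6) - 116) = 67*((-3 + (-1 - 6))/(-1 - 6) - 116) = 67*((-3 - 7)/(-7) - 116) = 67*(-⅐*(-10) - 116) = 67*(10/7 - 116) = 67*(-802/7) = -53734/7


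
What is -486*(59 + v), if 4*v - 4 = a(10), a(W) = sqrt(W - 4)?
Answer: -29160 - 243*sqrt(6)/2 ≈ -29458.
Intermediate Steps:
a(W) = sqrt(-4 + W)
v = 1 + sqrt(6)/4 (v = 1 + sqrt(-4 + 10)/4 = 1 + sqrt(6)/4 ≈ 1.6124)
-486*(59 + v) = -486*(59 + (1 + sqrt(6)/4)) = -486*(60 + sqrt(6)/4) = -29160 - 243*sqrt(6)/2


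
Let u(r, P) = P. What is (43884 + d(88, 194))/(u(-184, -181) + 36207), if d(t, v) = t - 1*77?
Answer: 43895/36026 ≈ 1.2184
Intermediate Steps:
d(t, v) = -77 + t (d(t, v) = t - 77 = -77 + t)
(43884 + d(88, 194))/(u(-184, -181) + 36207) = (43884 + (-77 + 88))/(-181 + 36207) = (43884 + 11)/36026 = 43895*(1/36026) = 43895/36026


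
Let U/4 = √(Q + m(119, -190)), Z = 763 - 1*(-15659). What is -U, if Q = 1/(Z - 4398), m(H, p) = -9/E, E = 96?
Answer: -I*√1504670/1002 ≈ -1.2242*I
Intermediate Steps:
m(H, p) = -3/32 (m(H, p) = -9/96 = -9*1/96 = -3/32)
Z = 16422 (Z = 763 + 15659 = 16422)
Q = 1/12024 (Q = 1/(16422 - 4398) = 1/12024 ≈ 8.3167e-5)
U = I*√1504670/1002 (U = 4*√(1/12024 - 3/32) = 4*√(-4505/48096) = 4*(I*√1504670/4008) = I*√1504670/1002 ≈ 1.2242*I)
-U = -I*√1504670/1002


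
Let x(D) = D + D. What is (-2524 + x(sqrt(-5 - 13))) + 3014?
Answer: 490 + 6*I*sqrt(2) ≈ 490.0 + 8.4853*I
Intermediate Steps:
x(D) = 2*D
(-2524 + x(sqrt(-5 - 13))) + 3014 = (-2524 + 2*sqrt(-5 - 13)) + 3014 = (-2524 + 2*sqrt(-18)) + 3014 = (-2524 + 2*(3*I*sqrt(2))) + 3014 = (-2524 + 6*I*sqrt(2)) + 3014 = 490 + 6*I*sqrt(2)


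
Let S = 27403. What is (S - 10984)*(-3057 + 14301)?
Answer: 184615236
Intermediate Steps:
(S - 10984)*(-3057 + 14301) = (27403 - 10984)*(-3057 + 14301) = 16419*11244 = 184615236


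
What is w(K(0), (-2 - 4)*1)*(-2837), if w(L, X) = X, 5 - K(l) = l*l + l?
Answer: 17022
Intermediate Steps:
K(l) = 5 - l - l**2 (K(l) = 5 - (l*l + l) = 5 - (l**2 + l) = 5 - (l + l**2) = 5 + (-l - l**2) = 5 - l - l**2)
w(K(0), (-2 - 4)*1)*(-2837) = ((-2 - 4)*1)*(-2837) = -6*1*(-2837) = -6*(-2837) = 17022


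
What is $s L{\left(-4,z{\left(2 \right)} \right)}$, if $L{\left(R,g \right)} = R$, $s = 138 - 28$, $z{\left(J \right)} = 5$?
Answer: $-440$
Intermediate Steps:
$s = 110$
$s L{\left(-4,z{\left(2 \right)} \right)} = 110 \left(-4\right) = -440$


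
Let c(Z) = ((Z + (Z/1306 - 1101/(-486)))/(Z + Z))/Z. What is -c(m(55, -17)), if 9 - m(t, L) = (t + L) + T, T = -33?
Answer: -663119/3385152 ≈ -0.19589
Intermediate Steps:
m(t, L) = 42 - L - t (m(t, L) = 9 - ((t + L) - 33) = 9 - ((L + t) - 33) = 9 - (-33 + L + t) = 9 + (33 - L - t) = 42 - L - t)
c(Z) = (367/162 + 1307*Z/1306)/(2*Z**2) (c(Z) = ((Z + (Z*(1/1306) - 1101*(-1/486)))/((2*Z)))/Z = ((Z + (Z/1306 + 367/162))*(1/(2*Z)))/Z = ((Z + (367/162 + Z/1306))*(1/(2*Z)))/Z = ((367/162 + 1307*Z/1306)*(1/(2*Z)))/Z = ((367/162 + 1307*Z/1306)/(2*Z))/Z = (367/162 + 1307*Z/1306)/(2*Z**2))
-c(m(55, -17)) = -(239651 + 105867*(42 - 1*(-17) - 1*55))/(211572*(42 - 1*(-17) - 1*55)**2) = -(239651 + 105867*(42 + 17 - 55))/(211572*(42 + 17 - 55)**2) = -(239651 + 105867*4)/(211572*4**2) = -(239651 + 423468)/(211572*16) = -663119/(211572*16) = -1*663119/3385152 = -663119/3385152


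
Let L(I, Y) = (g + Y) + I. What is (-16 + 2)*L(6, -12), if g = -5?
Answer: 154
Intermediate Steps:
L(I, Y) = -5 + I + Y (L(I, Y) = (-5 + Y) + I = -5 + I + Y)
(-16 + 2)*L(6, -12) = (-16 + 2)*(-5 + 6 - 12) = -14*(-11) = 154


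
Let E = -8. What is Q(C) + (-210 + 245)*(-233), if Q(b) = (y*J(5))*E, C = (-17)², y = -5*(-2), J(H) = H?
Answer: -8555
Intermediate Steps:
y = 10
C = 289
Q(b) = -400 (Q(b) = (10*5)*(-8) = 50*(-8) = -400)
Q(C) + (-210 + 245)*(-233) = -400 + (-210 + 245)*(-233) = -400 + 35*(-233) = -400 - 8155 = -8555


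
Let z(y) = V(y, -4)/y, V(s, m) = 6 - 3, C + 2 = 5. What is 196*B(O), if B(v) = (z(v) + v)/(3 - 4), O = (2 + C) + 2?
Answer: -1456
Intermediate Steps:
C = 3 (C = -2 + 5 = 3)
V(s, m) = 3
O = 7 (O = (2 + 3) + 2 = 5 + 2 = 7)
z(y) = 3/y
B(v) = -v - 3/v (B(v) = (3/v + v)/(3 - 4) = (v + 3/v)/(-1) = (v + 3/v)*(-1) = -v - 3/v)
196*B(O) = 196*(-1*7 - 3/7) = 196*(-7 - 3*⅐) = 196*(-7 - 3/7) = 196*(-52/7) = -1456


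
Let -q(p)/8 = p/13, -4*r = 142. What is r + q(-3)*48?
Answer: 1381/26 ≈ 53.115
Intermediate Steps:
r = -71/2 (r = -1/4*142 = -71/2 ≈ -35.500)
q(p) = -8*p/13
r + q(-3)*48 = -71/2 - 8/13*(-3)*48 = -71/2 + (24/13)*48 = -71/2 + 1152/13 = 1381/26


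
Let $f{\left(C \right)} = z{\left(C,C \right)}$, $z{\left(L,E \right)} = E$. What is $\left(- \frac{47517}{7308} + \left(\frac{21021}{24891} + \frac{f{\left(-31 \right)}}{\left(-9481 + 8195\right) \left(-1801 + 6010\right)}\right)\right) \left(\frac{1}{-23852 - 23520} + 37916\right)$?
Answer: $- \frac{61761304020927430366869}{287917116301574032} \approx -2.1451 \cdot 10^{5}$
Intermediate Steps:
$f{\left(C \right)} = C$
$\left(- \frac{47517}{7308} + \left(\frac{21021}{24891} + \frac{f{\left(-31 \right)}}{\left(-9481 + 8195\right) \left(-1801 + 6010\right)}\right)\right) \left(\frac{1}{-23852 - 23520} + 37916\right) = \left(- \frac{47517}{7308} + \left(\frac{21021}{24891} - \frac{31}{\left(-9481 + 8195\right) \left(-1801 + 6010\right)}\right)\right) \left(\frac{1}{-23852 - 23520} + 37916\right) = \left(\left(-47517\right) \frac{1}{7308} + \left(21021 \cdot \frac{1}{24891} - \frac{31}{\left(-1286\right) 4209}\right)\right) \left(\frac{1}{-47372} + 37916\right) = \left(- \frac{15839}{2436} + \left(\frac{7007}{8297} - \frac{31}{-5412774}\right)\right) \left(- \frac{1}{47372} + 37916\right) = \left(- \frac{15839}{2436} + \left(\frac{7007}{8297} - - \frac{31}{5412774}\right)\right) \frac{1796156751}{47372} = \left(- \frac{15839}{2436} + \left(\frac{7007}{8297} + \frac{31}{5412774}\right)\right) \frac{1796156751}{47372} = \left(- \frac{15839}{2436} + \frac{37927564625}{44909785878}\right) \frac{1796156751}{47372} = \left(- \frac{34385252838619}{6077791022156}\right) \frac{1796156751}{47372} = - \frac{61761304020927430366869}{287917116301574032}$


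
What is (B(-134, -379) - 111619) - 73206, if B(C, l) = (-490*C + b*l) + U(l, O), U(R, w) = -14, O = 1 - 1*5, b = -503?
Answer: 71458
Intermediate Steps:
O = -4 (O = 1 - 5 = -4)
B(C, l) = -14 - 503*l - 490*C (B(C, l) = (-490*C - 503*l) - 14 = (-503*l - 490*C) - 14 = -14 - 503*l - 490*C)
(B(-134, -379) - 111619) - 73206 = ((-14 - 503*(-379) - 490*(-134)) - 111619) - 73206 = ((-14 + 190637 + 65660) - 111619) - 73206 = (256283 - 111619) - 73206 = 144664 - 73206 = 71458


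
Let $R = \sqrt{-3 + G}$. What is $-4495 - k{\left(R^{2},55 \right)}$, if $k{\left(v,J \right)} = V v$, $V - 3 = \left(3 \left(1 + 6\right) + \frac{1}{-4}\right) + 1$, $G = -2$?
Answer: $- \frac{17485}{4} \approx -4371.3$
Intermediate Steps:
$V = \frac{99}{4}$ ($V = 3 + \left(\left(3 \left(1 + 6\right) + \frac{1}{-4}\right) + 1\right) = 3 + \left(\left(3 \cdot 7 - \frac{1}{4}\right) + 1\right) = 3 + \left(\left(21 - \frac{1}{4}\right) + 1\right) = 3 + \left(\frac{83}{4} + 1\right) = 3 + \frac{87}{4} = \frac{99}{4} \approx 24.75$)
$R = i \sqrt{5}$ ($R = \sqrt{-3 - 2} = \sqrt{-5} = i \sqrt{5} \approx 2.2361 i$)
$k{\left(v,J \right)} = \frac{99 v}{4}$
$-4495 - k{\left(R^{2},55 \right)} = -4495 - \frac{99 \left(i \sqrt{5}\right)^{2}}{4} = -4495 - \frac{99}{4} \left(-5\right) = -4495 - - \frac{495}{4} = -4495 + \frac{495}{4} = - \frac{17485}{4}$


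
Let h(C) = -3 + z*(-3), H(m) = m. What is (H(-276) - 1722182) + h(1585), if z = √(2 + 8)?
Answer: -1722461 - 3*√10 ≈ -1.7225e+6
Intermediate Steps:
z = √10 ≈ 3.1623
h(C) = -3 - 3*√10 (h(C) = -3 + √10*(-3) = -3 - 3*√10)
(H(-276) - 1722182) + h(1585) = (-276 - 1722182) + (-3 - 3*√10) = -1722458 + (-3 - 3*√10) = -1722461 - 3*√10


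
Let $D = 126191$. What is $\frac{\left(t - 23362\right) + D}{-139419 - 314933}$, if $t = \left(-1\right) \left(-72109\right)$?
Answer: $- \frac{87469}{227176} \approx -0.38503$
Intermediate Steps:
$t = 72109$
$\frac{\left(t - 23362\right) + D}{-139419 - 314933} = \frac{\left(72109 - 23362\right) + 126191}{-139419 - 314933} = \frac{\left(72109 - 23362\right) + 126191}{-454352} = \left(48747 + 126191\right) \left(- \frac{1}{454352}\right) = 174938 \left(- \frac{1}{454352}\right) = - \frac{87469}{227176}$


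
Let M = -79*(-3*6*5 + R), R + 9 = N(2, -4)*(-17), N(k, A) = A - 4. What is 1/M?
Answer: -1/2923 ≈ -0.00034211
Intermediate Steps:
N(k, A) = -4 + A
R = 127 (R = -9 + (-4 - 4)*(-17) = -9 - 8*(-17) = -9 + 136 = 127)
M = -2923 (M = -79*(-3*6*5 + 127) = -79*(-18*5 + 127) = -79*(-90 + 127) = -79*37 = -2923)
1/M = 1/(-2923) = -1/2923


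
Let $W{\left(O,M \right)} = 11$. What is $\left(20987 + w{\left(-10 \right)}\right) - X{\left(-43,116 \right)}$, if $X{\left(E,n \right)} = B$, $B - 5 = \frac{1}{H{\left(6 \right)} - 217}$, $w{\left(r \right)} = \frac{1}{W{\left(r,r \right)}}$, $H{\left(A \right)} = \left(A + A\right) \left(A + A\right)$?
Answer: $\frac{16848630}{803} \approx 20982.0$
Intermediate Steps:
$H{\left(A \right)} = 4 A^{2}$ ($H{\left(A \right)} = 2 A 2 A = 4 A^{2}$)
$w{\left(r \right)} = \frac{1}{11}$
$B = \frac{364}{73}$ ($B = 5 + \frac{1}{4 \cdot 6^{2} - 217} = 5 + \frac{1}{4 \cdot 36 - 217} = 5 + \frac{1}{144 - 217} = 5 + \frac{1}{-73} = 5 - \frac{1}{73} = \frac{364}{73} \approx 4.9863$)
$X{\left(E,n \right)} = \frac{364}{73}$
$\left(20987 + w{\left(-10 \right)}\right) - X{\left(-43,116 \right)} = \left(20987 + \frac{1}{11}\right) - \frac{364}{73} = \frac{230858}{11} - \frac{364}{73} = \frac{16848630}{803}$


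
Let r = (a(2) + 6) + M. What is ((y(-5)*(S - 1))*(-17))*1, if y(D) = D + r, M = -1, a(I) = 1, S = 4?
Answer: -51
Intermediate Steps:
r = 6 (r = (1 + 6) - 1 = 7 - 1 = 6)
y(D) = 6 + D (y(D) = D + 6 = 6 + D)
((y(-5)*(S - 1))*(-17))*1 = (((6 - 5)*(4 - 1))*(-17))*1 = ((1*3)*(-17))*1 = (3*(-17))*1 = -51*1 = -51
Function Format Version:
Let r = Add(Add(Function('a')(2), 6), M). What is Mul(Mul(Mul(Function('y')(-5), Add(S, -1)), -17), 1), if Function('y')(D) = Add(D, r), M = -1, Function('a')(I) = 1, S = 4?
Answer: -51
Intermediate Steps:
r = 6 (r = Add(Add(1, 6), -1) = Add(7, -1) = 6)
Function('y')(D) = Add(6, D) (Function('y')(D) = Add(D, 6) = Add(6, D))
Mul(Mul(Mul(Function('y')(-5), Add(S, -1)), -17), 1) = Mul(Mul(Mul(Add(6, -5), Add(4, -1)), -17), 1) = Mul(Mul(Mul(1, 3), -17), 1) = Mul(Mul(3, -17), 1) = Mul(-51, 1) = -51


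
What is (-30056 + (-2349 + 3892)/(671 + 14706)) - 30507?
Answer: -931275708/15377 ≈ -60563.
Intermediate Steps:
(-30056 + (-2349 + 3892)/(671 + 14706)) - 30507 = (-30056 + 1543/15377) - 30507 = -462169569/15377 - 30507 = -931275708/15377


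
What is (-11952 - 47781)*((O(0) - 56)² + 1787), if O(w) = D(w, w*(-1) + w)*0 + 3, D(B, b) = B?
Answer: -274532868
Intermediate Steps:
O(w) = 3 (O(w) = w*0 + 3 = 0 + 3 = 3)
(-11952 - 47781)*((O(0) - 56)² + 1787) = (-11952 - 47781)*((3 - 56)² + 1787) = -59733*((-53)² + 1787) = -59733*(2809 + 1787) = -59733*4596 = -274532868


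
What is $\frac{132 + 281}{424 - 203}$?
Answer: $\frac{413}{221} \approx 1.8688$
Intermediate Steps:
$\frac{132 + 281}{424 - 203} = \frac{413}{424 - 203} = \frac{413}{221}$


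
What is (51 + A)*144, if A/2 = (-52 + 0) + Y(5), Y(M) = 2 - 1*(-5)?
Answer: -5616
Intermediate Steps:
Y(M) = 7 (Y(M) = 2 + 5 = 7)
A = -90 (A = 2*((-52 + 0) + 7) = 2*(-52 + 7) = 2*(-45) = -90)
(51 + A)*144 = (51 - 90)*144 = -39*144 = -5616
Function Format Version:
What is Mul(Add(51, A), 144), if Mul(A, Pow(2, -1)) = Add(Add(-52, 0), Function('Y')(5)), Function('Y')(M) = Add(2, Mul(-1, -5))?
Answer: -5616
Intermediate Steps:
Function('Y')(M) = 7 (Function('Y')(M) = Add(2, 5) = 7)
A = -90 (A = Mul(2, Add(Add(-52, 0), 7)) = Mul(2, Add(-52, 7)) = Mul(2, -45) = -90)
Mul(Add(51, A), 144) = Mul(Add(51, -90), 144) = Mul(-39, 144) = -5616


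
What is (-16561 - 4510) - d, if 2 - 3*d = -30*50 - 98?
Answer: -64813/3 ≈ -21604.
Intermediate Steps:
d = 1600/3 (d = ⅔ - (-30*50 - 98)/3 = ⅔ - (-1500 - 98)/3 = ⅔ - ⅓*(-1598) = ⅔ + 1598/3 = 1600/3 ≈ 533.33)
(-16561 - 4510) - d = (-16561 - 4510) - 1*1600/3 = -21071 - 1600/3 = -64813/3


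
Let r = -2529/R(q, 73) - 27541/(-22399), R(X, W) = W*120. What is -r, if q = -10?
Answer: -61537363/65405080 ≈ -0.94087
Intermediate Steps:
R(X, W) = 120*W
r = 61537363/65405080 (r = -2529/(120*73) - 27541/(-22399) = -2529/8760 - 27541*(-1/22399) = -2529*1/8760 + 27541/22399 = -843/2920 + 27541/22399 = 61537363/65405080 ≈ 0.94087)
-r = -1*61537363/65405080 = -61537363/65405080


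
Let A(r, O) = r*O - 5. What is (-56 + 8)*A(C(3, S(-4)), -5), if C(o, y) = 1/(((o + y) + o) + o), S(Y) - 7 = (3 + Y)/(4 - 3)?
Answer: 256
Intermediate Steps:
S(Y) = 10 + Y (S(Y) = 7 + (3 + Y)/(4 - 3) = 7 + (3 + Y)/1 = 7 + (3 + Y)*1 = 7 + (3 + Y) = 10 + Y)
C(o, y) = 1/(y + 3*o) (C(o, y) = 1/((y + 2*o) + o) = 1/(y + 3*o))
A(r, O) = -5 + O*r (A(r, O) = O*r - 5 = -5 + O*r)
(-56 + 8)*A(C(3, S(-4)), -5) = (-56 + 8)*(-5 - 5/((10 - 4) + 3*3)) = -48*(-5 - 5/(6 + 9)) = -48*(-5 - 5/15) = -48*(-5 - 5*1/15) = -48*(-5 - 1/3) = -48*(-16/3) = 256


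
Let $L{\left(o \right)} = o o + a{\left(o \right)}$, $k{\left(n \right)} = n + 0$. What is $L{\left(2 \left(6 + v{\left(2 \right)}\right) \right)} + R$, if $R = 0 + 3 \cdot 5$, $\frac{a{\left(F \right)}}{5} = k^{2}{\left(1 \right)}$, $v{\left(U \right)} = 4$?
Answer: $420$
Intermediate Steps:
$k{\left(n \right)} = n$
$a{\left(F \right)} = 5$ ($a{\left(F \right)} = 5 \cdot 1^{2} = 5 \cdot 1 = 5$)
$L{\left(o \right)} = 5 + o^{2}$ ($L{\left(o \right)} = o o + 5 = o^{2} + 5 = 5 + o^{2}$)
$R = 15$ ($R = 0 + 15 = 15$)
$L{\left(2 \left(6 + v{\left(2 \right)}\right) \right)} + R = \left(5 + \left(2 \left(6 + 4\right)\right)^{2}\right) + 15 = \left(5 + \left(2 \cdot 10\right)^{2}\right) + 15 = \left(5 + 20^{2}\right) + 15 = \left(5 + 400\right) + 15 = 405 + 15 = 420$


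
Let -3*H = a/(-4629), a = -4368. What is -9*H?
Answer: 4368/1543 ≈ 2.8308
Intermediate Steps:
H = -1456/4629 (H = -(-1456)/(-4629) = -(-1456)*(-1)/4629 = -1/3*1456/1543 = -1456/4629 ≈ -0.31454)
-9*H = -9*(-1456/4629) = 4368/1543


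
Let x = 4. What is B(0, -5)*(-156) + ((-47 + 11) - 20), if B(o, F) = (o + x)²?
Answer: -2552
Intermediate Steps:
B(o, F) = (4 + o)² (B(o, F) = (o + 4)² = (4 + o)²)
B(0, -5)*(-156) + ((-47 + 11) - 20) = (4 + 0)²*(-156) + ((-47 + 11) - 20) = 4²*(-156) + (-36 - 20) = 16*(-156) - 56 = -2496 - 56 = -2552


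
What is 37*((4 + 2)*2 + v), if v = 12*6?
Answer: 3108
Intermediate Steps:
v = 72
37*((4 + 2)*2 + v) = 37*((4 + 2)*2 + 72) = 37*(6*2 + 72) = 37*(12 + 72) = 37*84 = 3108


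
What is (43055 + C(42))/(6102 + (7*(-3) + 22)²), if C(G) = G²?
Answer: 44819/6103 ≈ 7.3438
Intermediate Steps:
(43055 + C(42))/(6102 + (7*(-3) + 22)²) = (43055 + 42²)/(6102 + (7*(-3) + 22)²) = (43055 + 1764)/(6102 + (-21 + 22)²) = 44819/(6102 + 1²) = 44819/(6102 + 1) = 44819/6103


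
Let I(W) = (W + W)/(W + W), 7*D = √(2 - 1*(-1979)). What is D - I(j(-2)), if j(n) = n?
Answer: -1 + √1981/7 ≈ 5.3583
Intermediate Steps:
D = √1981/7 (D = √(2 - 1*(-1979))/7 = √(2 + 1979)/7 = √1981/7 ≈ 6.3583)
I(W) = 1 (I(W) = (2*W)/((2*W)) = (2*W)*(1/(2*W)) = 1)
D - I(j(-2)) = √1981/7 - 1*1 = √1981/7 - 1 = -1 + √1981/7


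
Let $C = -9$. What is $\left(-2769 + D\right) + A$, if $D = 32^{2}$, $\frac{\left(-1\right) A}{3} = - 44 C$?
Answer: $-2933$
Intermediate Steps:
$A = -1188$ ($A = - 3 \left(\left(-44\right) \left(-9\right)\right) = \left(-3\right) 396 = -1188$)
$D = 1024$
$\left(-2769 + D\right) + A = \left(-2769 + 1024\right) - 1188 = -1745 - 1188 = -2933$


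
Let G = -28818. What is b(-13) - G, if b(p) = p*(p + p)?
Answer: 29156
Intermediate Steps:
b(p) = 2*p² (b(p) = p*(2*p) = 2*p²)
b(-13) - G = 2*(-13)² - 1*(-28818) = 2*169 + 28818 = 338 + 28818 = 29156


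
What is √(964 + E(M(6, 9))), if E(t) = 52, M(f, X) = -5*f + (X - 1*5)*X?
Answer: 2*√254 ≈ 31.875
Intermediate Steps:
M(f, X) = -5*f + X*(-5 + X) (M(f, X) = -5*f + (X - 5)*X = -5*f + (-5 + X)*X = -5*f + X*(-5 + X))
√(964 + E(M(6, 9))) = √(964 + 52) = √1016 = 2*√254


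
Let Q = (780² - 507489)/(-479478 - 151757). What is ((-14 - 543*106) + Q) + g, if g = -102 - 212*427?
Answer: -93547865441/631235 ≈ -1.4820e+5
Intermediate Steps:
g = -90626 (g = -102 - 90524 = -90626)
Q = -100911/631235 (Q = (608400 - 507489)/(-631235) = 100911*(-1/631235) = -100911/631235 ≈ -0.15986)
((-14 - 543*106) + Q) + g = ((-14 - 543*106) - 100911/631235) - 90626 = ((-14 - 57558) - 100911/631235) - 90626 = (-57572 - 100911/631235) - 90626 = -36341562331/631235 - 90626 = -93547865441/631235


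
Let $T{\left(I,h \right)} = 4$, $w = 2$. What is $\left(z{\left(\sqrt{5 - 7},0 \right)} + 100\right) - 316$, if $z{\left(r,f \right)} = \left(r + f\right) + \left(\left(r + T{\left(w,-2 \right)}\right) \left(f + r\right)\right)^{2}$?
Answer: $-244 - 15 i \sqrt{2} \approx -244.0 - 21.213 i$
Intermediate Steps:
$z{\left(r,f \right)} = f + r + \left(4 + r\right)^{2} \left(f + r\right)^{2}$ ($z{\left(r,f \right)} = \left(r + f\right) + \left(\left(r + 4\right) \left(f + r\right)\right)^{2} = \left(f + r\right) + \left(\left(4 + r\right) \left(f + r\right)\right)^{2} = \left(f + r\right) + \left(4 + r\right)^{2} \left(f + r\right)^{2} = f + r + \left(4 + r\right)^{2} \left(f + r\right)^{2}$)
$\left(z{\left(\sqrt{5 - 7},0 \right)} + 100\right) - 316 = \left(\left(0 + \sqrt{5 - 7} + \left(4 + \sqrt{5 - 7}\right)^{2} \left(0 + \sqrt{5 - 7}\right)^{2}\right) + 100\right) - 316 = \left(\left(0 + \sqrt{-2} + \left(4 + \sqrt{-2}\right)^{2} \left(0 + \sqrt{-2}\right)^{2}\right) + 100\right) - 316 = \left(\left(0 + i \sqrt{2} + \left(4 + i \sqrt{2}\right)^{2} \left(0 + i \sqrt{2}\right)^{2}\right) + 100\right) - 316 = \left(\left(0 + i \sqrt{2} + \left(4 + i \sqrt{2}\right)^{2} \left(i \sqrt{2}\right)^{2}\right) + 100\right) - 316 = \left(\left(0 + i \sqrt{2} + \left(4 + i \sqrt{2}\right)^{2} \left(-2\right)\right) + 100\right) - 316 = \left(\left(0 + i \sqrt{2} - 2 \left(4 + i \sqrt{2}\right)^{2}\right) + 100\right) - 316 = \left(\left(- 2 \left(4 + i \sqrt{2}\right)^{2} + i \sqrt{2}\right) + 100\right) - 316 = \left(100 - 2 \left(4 + i \sqrt{2}\right)^{2} + i \sqrt{2}\right) - 316 = -216 - 2 \left(4 + i \sqrt{2}\right)^{2} + i \sqrt{2}$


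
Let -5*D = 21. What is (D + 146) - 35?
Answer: 534/5 ≈ 106.80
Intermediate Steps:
D = -21/5 (D = -⅕*21 = -21/5 ≈ -4.2000)
(D + 146) - 35 = (-21/5 + 146) - 35 = 709/5 - 35 = 534/5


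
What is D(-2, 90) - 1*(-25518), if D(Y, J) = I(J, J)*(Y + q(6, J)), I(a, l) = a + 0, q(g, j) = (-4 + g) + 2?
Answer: 25698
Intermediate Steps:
q(g, j) = -2 + g
I(a, l) = a
D(Y, J) = J*(4 + Y) (D(Y, J) = J*(Y + (-2 + 6)) = J*(Y + 4) = J*(4 + Y))
D(-2, 90) - 1*(-25518) = 90*(4 - 2) - 1*(-25518) = 90*2 + 25518 = 180 + 25518 = 25698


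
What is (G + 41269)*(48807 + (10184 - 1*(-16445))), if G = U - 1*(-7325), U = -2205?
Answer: 3499400604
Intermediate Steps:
G = 5120 (G = -2205 - 1*(-7325) = -2205 + 7325 = 5120)
(G + 41269)*(48807 + (10184 - 1*(-16445))) = (5120 + 41269)*(48807 + (10184 - 1*(-16445))) = 46389*(48807 + (10184 + 16445)) = 46389*(48807 + 26629) = 46389*75436 = 3499400604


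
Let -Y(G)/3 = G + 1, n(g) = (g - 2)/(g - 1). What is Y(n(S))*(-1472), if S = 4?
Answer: 7360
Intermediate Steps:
n(g) = (-2 + g)/(-1 + g)
Y(G) = -3 - 3*G (Y(G) = -3*(G + 1) = -3*(1 + G) = -3 - 3*G)
Y(n(S))*(-1472) = (-3 - 3*(-2 + 4)/(-1 + 4))*(-1472) = (-3 - 3*2/3)*(-1472) = (-3 - 2)*(-1472) = -5*(-1472) = 7360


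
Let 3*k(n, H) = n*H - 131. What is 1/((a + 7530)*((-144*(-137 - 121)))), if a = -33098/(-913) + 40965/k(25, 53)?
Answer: 181687/51767230276944 ≈ 3.5097e-9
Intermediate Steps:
k(n, H) = -131/3 + H*n/3 (k(n, H) = (n*H - 131)/3 = (H*n - 131)/3 = (-131 + H*n)/3 = -131/3 + H*n/3)
a = 50574049/363374 (a = -33098/(-913) + 40965/(-131/3 + (1/3)*53*25) = -33098*(-1/913) + 40965/(-131/3 + 1325/3) = 33098/913 + 40965/398 = 50574049/363374 ≈ 139.18)
1/((a + 7530)*((-144*(-137 - 121)))) = 1/((50574049/363374 + 7530)*((-144*(-137 - 121)))) = 1/((2786780269/363374)*((-144*(-258)))) = (363374/2786780269)/37152 = (363374/2786780269)*(1/37152) = 181687/51767230276944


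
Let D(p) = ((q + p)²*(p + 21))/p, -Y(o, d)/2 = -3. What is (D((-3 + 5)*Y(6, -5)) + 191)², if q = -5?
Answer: 1697809/16 ≈ 1.0611e+5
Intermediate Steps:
Y(o, d) = 6 (Y(o, d) = -2*(-3) = 6)
D(p) = (-5 + p)²*(21 + p)/p (D(p) = ((-5 + p)²*(p + 21))/p = ((-5 + p)²*(21 + p))/p = (-5 + p)²*(21 + p)/p)
(D((-3 + 5)*Y(6, -5)) + 191)² = ((-5 + (-3 + 5)*6)²*(21 + (-3 + 5)*6)/(((-3 + 5)*6)) + 191)² = ((-5 + 2*6)²*(21 + 2*6)/((2*6)) + 191)² = ((-5 + 12)²*(21 + 12)/12 + 191)² = ((1/12)*7²*33 + 191)² = ((1/12)*49*33 + 191)² = (539/4 + 191)² = (1303/4)² = 1697809/16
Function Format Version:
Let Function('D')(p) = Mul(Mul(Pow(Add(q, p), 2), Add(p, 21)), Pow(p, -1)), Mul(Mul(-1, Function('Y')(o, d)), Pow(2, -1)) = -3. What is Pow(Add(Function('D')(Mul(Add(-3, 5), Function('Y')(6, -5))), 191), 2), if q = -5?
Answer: Rational(1697809, 16) ≈ 1.0611e+5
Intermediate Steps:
Function('Y')(o, d) = 6 (Function('Y')(o, d) = Mul(-2, -3) = 6)
Function('D')(p) = Mul(Pow(p, -1), Pow(Add(-5, p), 2), Add(21, p)) (Function('D')(p) = Mul(Mul(Pow(Add(-5, p), 2), Add(p, 21)), Pow(p, -1)) = Mul(Mul(Pow(Add(-5, p), 2), Add(21, p)), Pow(p, -1)) = Mul(Pow(p, -1), Pow(Add(-5, p), 2), Add(21, p)))
Pow(Add(Function('D')(Mul(Add(-3, 5), Function('Y')(6, -5))), 191), 2) = Pow(Add(Mul(Pow(Mul(Add(-3, 5), 6), -1), Pow(Add(-5, Mul(Add(-3, 5), 6)), 2), Add(21, Mul(Add(-3, 5), 6))), 191), 2) = Pow(Add(Mul(Pow(Mul(2, 6), -1), Pow(Add(-5, Mul(2, 6)), 2), Add(21, Mul(2, 6))), 191), 2) = Pow(Add(Mul(Pow(12, -1), Pow(Add(-5, 12), 2), Add(21, 12)), 191), 2) = Pow(Add(Mul(Rational(1, 12), Pow(7, 2), 33), 191), 2) = Pow(Add(Mul(Rational(1, 12), 49, 33), 191), 2) = Pow(Add(Rational(539, 4), 191), 2) = Pow(Rational(1303, 4), 2) = Rational(1697809, 16)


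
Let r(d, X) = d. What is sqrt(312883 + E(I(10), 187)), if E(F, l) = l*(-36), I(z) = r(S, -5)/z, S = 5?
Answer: sqrt(306151) ≈ 553.31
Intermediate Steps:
I(z) = 5/z
E(F, l) = -36*l
sqrt(312883 + E(I(10), 187)) = sqrt(312883 - 36*187) = sqrt(312883 - 6732) = sqrt(306151)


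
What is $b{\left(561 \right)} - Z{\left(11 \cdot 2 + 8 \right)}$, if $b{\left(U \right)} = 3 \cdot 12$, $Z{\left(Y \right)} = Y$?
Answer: $6$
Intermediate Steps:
$b{\left(U \right)} = 36$
$b{\left(561 \right)} - Z{\left(11 \cdot 2 + 8 \right)} = 36 - \left(11 \cdot 2 + 8\right) = 36 - \left(22 + 8\right) = 36 - 30 = 6$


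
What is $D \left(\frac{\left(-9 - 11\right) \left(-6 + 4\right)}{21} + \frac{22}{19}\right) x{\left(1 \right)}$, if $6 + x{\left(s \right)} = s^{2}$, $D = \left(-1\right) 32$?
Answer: $\frac{195520}{399} \approx 490.02$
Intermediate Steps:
$D = -32$
$x{\left(s \right)} = -6 + s^{2}$
$D \left(\frac{\left(-9 - 11\right) \left(-6 + 4\right)}{21} + \frac{22}{19}\right) x{\left(1 \right)} = - 32 \left(\frac{\left(-9 - 11\right) \left(-6 + 4\right)}{21} + \frac{22}{19}\right) \left(-6 + 1^{2}\right) = - 32 \left(\left(-20\right) \left(-2\right) \frac{1}{21} + 22 \cdot \frac{1}{19}\right) \left(-6 + 1\right) = - 32 \left(40 \cdot \frac{1}{21} + \frac{22}{19}\right) \left(-5\right) = - 32 \left(\frac{40}{21} + \frac{22}{19}\right) \left(-5\right) = \left(-32\right) \frac{1222}{399} \left(-5\right) = \left(- \frac{39104}{399}\right) \left(-5\right) = \frac{195520}{399}$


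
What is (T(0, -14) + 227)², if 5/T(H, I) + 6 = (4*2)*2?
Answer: 207025/4 ≈ 51756.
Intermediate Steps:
T(H, I) = ½ (T(H, I) = 5/(-6 + (4*2)*2) = 5/(-6 + 8*2) = 5/(-6 + 16) = 5/10 = 5*(⅒) = ½)
(T(0, -14) + 227)² = (½ + 227)² = (455/2)² = 207025/4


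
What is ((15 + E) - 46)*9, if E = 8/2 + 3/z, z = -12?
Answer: -981/4 ≈ -245.25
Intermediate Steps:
E = 15/4 (E = 8/2 + 3/(-12) = 8*(½) + 3*(-1/12) = 4 - ¼ = 15/4 ≈ 3.7500)
((15 + E) - 46)*9 = ((15 + 15/4) - 46)*9 = (75/4 - 46)*9 = -109/4*9 = -981/4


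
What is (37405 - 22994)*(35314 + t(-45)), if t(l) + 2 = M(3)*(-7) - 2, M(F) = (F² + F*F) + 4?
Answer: 506633116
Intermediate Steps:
M(F) = 4 + 2*F² (M(F) = (F² + F²) + 4 = 2*F² + 4 = 4 + 2*F²)
t(l) = -158 (t(l) = -2 + ((4 + 2*3²)*(-7) - 2) = -2 + ((4 + 2*9)*(-7) - 2) = -2 + ((4 + 18)*(-7) - 2) = -2 + (22*(-7) - 2) = -2 + (-154 - 2) = -2 - 156 = -158)
(37405 - 22994)*(35314 + t(-45)) = (37405 - 22994)*(35314 - 158) = 14411*35156 = 506633116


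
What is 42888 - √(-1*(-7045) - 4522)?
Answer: 42888 - 29*√3 ≈ 42838.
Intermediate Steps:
42888 - √(-1*(-7045) - 4522) = 42888 - √(7045 - 4522) = 42888 - √2523 = 42888 - 29*√3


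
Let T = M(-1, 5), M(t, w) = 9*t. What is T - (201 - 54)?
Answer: -156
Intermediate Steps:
T = -9 (T = 9*(-1) = -9)
T - (201 - 54) = -9 - (201 - 54) = -9 - 1*147 = -9 - 147 = -156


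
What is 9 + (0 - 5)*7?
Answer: -26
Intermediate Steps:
9 + (0 - 5)*7 = 9 - 5*7 = 9 - 35 = -26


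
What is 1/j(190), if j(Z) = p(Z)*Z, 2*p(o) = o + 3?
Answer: 1/18335 ≈ 5.4541e-5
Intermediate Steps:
p(o) = 3/2 + o/2 (p(o) = (o + 3)/2 = (3 + o)/2 = 3/2 + o/2)
j(Z) = Z*(3/2 + Z/2) (j(Z) = (3/2 + Z/2)*Z = Z*(3/2 + Z/2))
1/j(190) = 1/((½)*190*(3 + 190)) = 1/((½)*190*193) = 1/18335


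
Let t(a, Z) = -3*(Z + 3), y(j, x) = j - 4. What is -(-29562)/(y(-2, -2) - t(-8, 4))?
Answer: 9854/5 ≈ 1970.8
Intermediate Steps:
y(j, x) = -4 + j
t(a, Z) = -9 - 3*Z (t(a, Z) = -3*(3 + Z) = -9 - 3*Z)
-(-29562)/(y(-2, -2) - t(-8, 4)) = -(-29562)/((-4 - 2) - (-9 - 3*4)) = -(-29562)/(-6 - (-9 - 12)) = -(-29562)/(-6 - 1*(-21)) = -(-29562)/(-6 + 21) = -(-29562)/15 = -379*(-26/5) = 9854/5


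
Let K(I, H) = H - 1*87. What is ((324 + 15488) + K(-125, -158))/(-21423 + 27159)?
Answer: 5189/1912 ≈ 2.7139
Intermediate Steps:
K(I, H) = -87 + H (K(I, H) = H - 87 = -87 + H)
((324 + 15488) + K(-125, -158))/(-21423 + 27159) = ((324 + 15488) + (-87 - 158))/(-21423 + 27159) = (15812 - 245)/5736 = 15567*(1/5736) = 5189/1912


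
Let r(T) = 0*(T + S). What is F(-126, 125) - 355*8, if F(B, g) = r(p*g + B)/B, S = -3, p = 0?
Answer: -2840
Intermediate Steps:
r(T) = 0 (r(T) = 0*(T - 3) = 0*(-3 + T) = 0)
F(B, g) = 0 (F(B, g) = 0/B = 0)
F(-126, 125) - 355*8 = 0 - 355*8 = 0 - 1*2840 = 0 - 2840 = -2840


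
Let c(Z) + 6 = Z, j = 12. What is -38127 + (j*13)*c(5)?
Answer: -38283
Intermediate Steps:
c(Z) = -6 + Z
-38127 + (j*13)*c(5) = -38127 + (12*13)*(-6 + 5) = -38127 + 156*(-1) = -38127 - 156 = -38283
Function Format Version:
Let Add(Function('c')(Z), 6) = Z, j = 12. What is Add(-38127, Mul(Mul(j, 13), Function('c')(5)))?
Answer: -38283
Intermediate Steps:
Function('c')(Z) = Add(-6, Z)
Add(-38127, Mul(Mul(j, 13), Function('c')(5))) = Add(-38127, Mul(Mul(12, 13), Add(-6, 5))) = Add(-38127, Mul(156, -1)) = Add(-38127, -156) = -38283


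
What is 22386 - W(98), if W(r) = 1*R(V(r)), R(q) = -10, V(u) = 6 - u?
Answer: 22396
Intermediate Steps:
W(r) = -10 (W(r) = 1*(-10) = -10)
22386 - W(98) = 22386 - 1*(-10) = 22386 + 10 = 22396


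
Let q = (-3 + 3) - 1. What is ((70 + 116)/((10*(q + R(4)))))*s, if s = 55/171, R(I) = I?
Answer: 341/171 ≈ 1.9942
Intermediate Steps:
s = 55/171 (s = 55*(1/171) = 55/171 ≈ 0.32164)
q = -1 (q = 0 - 1 = -1)
((70 + 116)/((10*(q + R(4)))))*s = ((70 + 116)/((10*(-1 + 4))))*(55/171) = (186/((10*3)))*(55/171) = (186/30)*(55/171) = (186*(1/30))*(55/171) = (31/5)*(55/171) = 341/171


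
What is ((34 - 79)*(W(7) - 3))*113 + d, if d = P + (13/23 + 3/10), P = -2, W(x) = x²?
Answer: -53799561/230 ≈ -2.3391e+5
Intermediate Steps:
d = -261/230 (d = -2 + (13/23 + 3/10) = -2 + 199/230 = -261/230 ≈ -1.1348)
((34 - 79)*(W(7) - 3))*113 + d = ((34 - 79)*(7² - 3))*113 - 261/230 = -45*(49 - 3)*113 - 261/230 = -45*46*113 - 261/230 = -2070*113 - 261/230 = -233910 - 261/230 = -53799561/230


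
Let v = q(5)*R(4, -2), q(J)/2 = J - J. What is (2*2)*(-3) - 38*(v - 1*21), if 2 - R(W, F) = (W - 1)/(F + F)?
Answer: 786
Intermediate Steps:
q(J) = 0 (q(J) = 2*(J - J) = 2*0 = 0)
R(W, F) = 2 - (-1 + W)/(2*F) (R(W, F) = 2 - (W - 1)/(F + F) = 2 - (-1 + W)/(2*F))
v = 0 (v = 0*((½)*(1 - 1*4 + 4*(-2))/(-2)) = 0*((½)*(-½)*(1 - 4 - 8)) = 0*((½)*(-½)*(-11)) = 0*(11/4) = 0)
(2*2)*(-3) - 38*(v - 1*21) = (2*2)*(-3) - 38*(0 - 1*21) = 4*(-3) - 38*(0 - 21) = -12 - 38*(-21) = -12 + 798 = 786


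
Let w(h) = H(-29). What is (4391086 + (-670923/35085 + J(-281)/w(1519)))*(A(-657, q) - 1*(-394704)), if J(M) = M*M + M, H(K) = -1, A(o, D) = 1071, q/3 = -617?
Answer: 3992052969292995/2339 ≈ 1.7067e+12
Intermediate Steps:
q = -1851 (q = 3*(-617) = -1851)
w(h) = -1
J(M) = M + M**2 (J(M) = M**2 + M = M + M**2)
(4391086 + (-670923/35085 + J(-281)/w(1519)))*(A(-657, q) - 1*(-394704)) = (4391086 + (-670923/35085 - 281*(1 - 281)/(-1)))*(1071 - 1*(-394704)) = (4391086 + (-670923*1/35085 - 281*(-280)*(-1)))*(1071 + 394704) = (4391086 + (-223641/11695 + 78680*(-1)))*395775 = (4391086 + (-223641/11695 - 78680))*395775 = (4391086 - 920386241/11695)*395775 = (50433364529/11695)*395775 = 3992052969292995/2339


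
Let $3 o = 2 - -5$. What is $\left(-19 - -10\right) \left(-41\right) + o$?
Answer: $\frac{1114}{3} \approx 371.33$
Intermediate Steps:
$o = \frac{7}{3}$ ($o = \frac{2 - -5}{3} = \frac{2 + 5}{3} = \frac{1}{3} \cdot 7 = \frac{7}{3} \approx 2.3333$)
$\left(-19 - -10\right) \left(-41\right) + o = \left(-19 - -10\right) \left(-41\right) + \frac{7}{3} = \left(-19 + 10\right) \left(-41\right) + \frac{7}{3} = \left(-9\right) \left(-41\right) + \frac{7}{3} = 369 + \frac{7}{3} = \frac{1114}{3}$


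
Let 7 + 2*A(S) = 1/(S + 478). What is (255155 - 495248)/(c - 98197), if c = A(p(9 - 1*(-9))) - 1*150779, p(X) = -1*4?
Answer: 227608164/236032565 ≈ 0.96431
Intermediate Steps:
p(X) = -4
A(S) = -7/2 + 1/(2*(478 + S)) (A(S) = -7/2 + 1/(2*(S + 478)) = -7/2 + 1/(2*(478 + S)))
c = -142941809/948 (c = (-3345 - 7*(-4))/(2*(478 - 4)) - 1*150779 = (½)*(-3345 + 28)/474 - 150779 = (½)*(1/474)*(-3317) - 150779 = -3317/948 - 150779 = -142941809/948 ≈ -1.5078e+5)
(255155 - 495248)/(c - 98197) = (255155 - 495248)/(-142941809/948 - 98197) = -240093/(-236032565/948) = -240093*(-948/236032565) = 227608164/236032565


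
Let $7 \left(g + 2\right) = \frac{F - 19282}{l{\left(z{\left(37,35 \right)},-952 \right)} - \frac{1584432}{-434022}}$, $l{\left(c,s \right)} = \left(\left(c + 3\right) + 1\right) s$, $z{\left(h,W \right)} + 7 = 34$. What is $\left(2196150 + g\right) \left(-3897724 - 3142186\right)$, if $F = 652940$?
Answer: $- \frac{57752603120115348039465}{3735454576} \approx -1.5461 \cdot 10^{13}$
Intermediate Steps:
$z{\left(h,W \right)} = 27$ ($z{\left(h,W \right)} = -7 + 34 = 27$)
$l{\left(c,s \right)} = s \left(4 + c\right)$ ($l{\left(c,s \right)} = \left(\left(3 + c\right) + 1\right) s = \left(4 + c\right) s = s \left(4 + c\right)$)
$g = - \frac{37860277677}{7470909152}$ ($g = -2 + \frac{\left(652940 - 19282\right) \frac{1}{- 952 \left(4 + 27\right) - \frac{1584432}{-434022}}}{7} = -2 + \frac{633658 \frac{1}{\left(-952\right) 31 - - \frac{264072}{72337}}}{7} = -2 + \frac{633658 \frac{1}{-29512 + \frac{264072}{72337}}}{7} = -2 + \frac{633658 \frac{1}{- \frac{2134545472}{72337}}}{7} = -2 + \frac{633658 \left(- \frac{72337}{2134545472}\right)}{7} = -2 + \frac{1}{7} \left(- \frac{22918459373}{1067272736}\right) = -2 - \frac{22918459373}{7470909152} = - \frac{37860277677}{7470909152} \approx -5.0677$)
$\left(2196150 + g\right) \left(-3897724 - 3142186\right) = \left(2196150 - \frac{37860277677}{7470909152}\right) \left(-3897724 - 3142186\right) = \frac{16407199273887123}{7470909152} \left(-7039910\right) = - \frac{57752603120115348039465}{3735454576}$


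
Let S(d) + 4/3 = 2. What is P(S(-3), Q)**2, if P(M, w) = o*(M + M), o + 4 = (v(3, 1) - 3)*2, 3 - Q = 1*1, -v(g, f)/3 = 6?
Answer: 33856/9 ≈ 3761.8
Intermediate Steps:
S(d) = 2/3 (S(d) = -4/3 + 2 = 2/3)
v(g, f) = -18 (v(g, f) = -3*6 = -18)
Q = 2 (Q = 3 - 1 = 2)
o = -46 (o = -4 + (-18 - 3)*2 = -4 - 21*2 = -4 - 42 = -46)
P(M, w) = -92*M (P(M, w) = -46*(M + M) = -92*M)
P(S(-3), Q)**2 = (-92*2/3)**2 = (-184/3)**2 = 33856/9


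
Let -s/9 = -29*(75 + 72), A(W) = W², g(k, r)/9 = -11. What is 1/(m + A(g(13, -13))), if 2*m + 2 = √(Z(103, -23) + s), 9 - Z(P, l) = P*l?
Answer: 7840/76823851 - 2*√40745/384119255 ≈ 0.00010100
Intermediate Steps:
g(k, r) = -99 (g(k, r) = 9*(-11) = -99)
Z(P, l) = 9 - P*l
s = 38367 (s = -(-261)*(75 + 72) = -(-261)*147 = -9*(-4263) = 38367)
m = -1 + √40745/2 (m = -1 + √((9 - 1*103*(-23)) + 38367)/2 = -1 + √((9 + 2369) + 38367)/2 = -1 + √(2378 + 38367)/2 = -1 + √40745/2 ≈ 99.927)
1/(m + A(g(13, -13))) = 1/((-1 + √40745/2) + (-99)²) = 1/((-1 + √40745/2) + 9801) = 1/(9800 + √40745/2)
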